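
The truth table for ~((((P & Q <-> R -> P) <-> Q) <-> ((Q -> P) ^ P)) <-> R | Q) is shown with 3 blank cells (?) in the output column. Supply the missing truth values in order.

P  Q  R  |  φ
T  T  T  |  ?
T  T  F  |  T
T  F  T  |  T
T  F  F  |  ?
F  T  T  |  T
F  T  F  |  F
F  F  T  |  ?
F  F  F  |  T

Row P=T, Q=T, R=T: (((P & Q <-> R -> P) <-> Q) <-> ((Q -> P) ^ P)) = F, (R | Q) = T, ((((P & Q <-> R -> P) <-> Q) <-> ((Q -> P) ^ P)) <-> R | Q) = F, so the formula = T.
Row P=T, Q=F, R=F: (((P & Q <-> R -> P) <-> Q) <-> ((Q -> P) ^ P)) = F, (R | Q) = F, ((((P & Q <-> R -> P) <-> Q) <-> ((Q -> P) ^ P)) <-> R | Q) = T, so the formula = F.
Row P=F, Q=F, R=T: (((P & Q <-> R -> P) <-> Q) <-> ((Q -> P) ^ P)) = F, (R | Q) = T, ((((P & Q <-> R -> P) <-> Q) <-> ((Q -> P) ^ P)) <-> R | Q) = F, so the formula = T.

T, F, T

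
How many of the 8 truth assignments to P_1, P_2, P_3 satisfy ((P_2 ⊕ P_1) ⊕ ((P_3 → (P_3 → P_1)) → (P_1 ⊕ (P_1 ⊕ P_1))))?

4

P_1  P_2  P_3  |  (P_2 ⊕ P_1)  (P_3 → P_1)  (P_3 → (P_3 → P_1))  (P_1 ⊕ P_1)  (P_1 ⊕ (P_1 ⊕ P_1))  φ
 T    T    T   |       F            T                T                F                T           T
 T    T    F   |       F            T                T                F                T           T
 T    F    T   |       T            T                T                F                T           F
 T    F    F   |       T            T                T                F                T           F
 F    T    T   |       T            F                F                F                F           F
 F    T    F   |       T            T                T                F                F           T
 F    F    T   |       F            F                F                F                F           T
 F    F    F   |       F            T                T                F                F           F
The formula is true on 4 of the 8 rows.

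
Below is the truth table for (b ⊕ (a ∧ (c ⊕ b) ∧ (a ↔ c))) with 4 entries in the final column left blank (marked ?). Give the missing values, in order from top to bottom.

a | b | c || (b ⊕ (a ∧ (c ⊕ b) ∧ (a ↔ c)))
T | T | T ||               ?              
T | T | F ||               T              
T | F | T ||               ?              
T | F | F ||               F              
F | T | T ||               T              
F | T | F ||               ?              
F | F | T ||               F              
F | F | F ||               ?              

T, T, T, F

Row a=T, b=T, c=T: (a ∧ (c ⊕ b) ∧ (a ↔ c)) = F, so (b ⊕ (a ∧ (c ⊕ b) ∧ (a ↔ c))) = T.
Row a=T, b=F, c=T: (a ∧ (c ⊕ b) ∧ (a ↔ c)) = T, so (b ⊕ (a ∧ (c ⊕ b) ∧ (a ↔ c))) = T.
Row a=F, b=T, c=F: (a ∧ (c ⊕ b) ∧ (a ↔ c)) = F, so (b ⊕ (a ∧ (c ⊕ b) ∧ (a ↔ c))) = T.
Row a=F, b=F, c=F: (a ∧ (c ⊕ b) ∧ (a ↔ c)) = F, so (b ⊕ (a ∧ (c ⊕ b) ∧ (a ↔ c))) = F.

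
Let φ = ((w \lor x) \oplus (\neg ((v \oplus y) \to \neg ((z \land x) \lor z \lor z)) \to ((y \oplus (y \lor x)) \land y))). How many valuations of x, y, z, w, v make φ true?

12

x | y | z | w | v || φ
T | T | T | T | T || F
T | T | T | T | F || T
T | T | T | F | T || F
T | T | T | F | F || T
T | T | F | T | T || F
T | T | F | T | F || F
T | T | F | F | T || F
T | T | F | F | F || F
T | F | T | T | T || T
T | F | T | T | F || F
T | F | T | F | T || T
T | F | T | F | F || F
T | F | F | T | T || F
T | F | F | T | F || F
T | F | F | F | T || F
T | F | F | F | F || F
F | T | T | T | T || F
F | T | T | T | F || T
F | T | T | F | T || T
F | T | T | F | F || F
F | T | F | T | T || F
F | T | F | T | F || F
F | T | F | F | T || T
F | T | F | F | F || T
F | F | T | T | T || T
F | F | T | T | F || F
F | F | T | F | T || F
F | F | T | F | F || T
F | F | F | T | T || F
F | F | F | T | F || F
F | F | F | F | T || T
F | F | F | F | F || T
The formula is true on 12 of the 32 rows.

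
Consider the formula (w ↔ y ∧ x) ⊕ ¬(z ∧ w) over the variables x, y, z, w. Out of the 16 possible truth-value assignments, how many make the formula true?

6

x | y | z | w | ((w ↔ (y ∧ x)) ⊕ ¬(z ∧ w))
- | - | - | - | --------------------------
T | T | T | T |             T             
T | T | T | F |             T             
T | T | F | T |             F             
T | T | F | F |             T             
T | F | T | T |             F             
T | F | T | F |             F             
T | F | F | T |             T             
T | F | F | F |             F             
F | T | T | T |             F             
F | T | T | F |             F             
F | T | F | T |             T             
F | T | F | F |             F             
F | F | T | T |             F             
F | F | T | F |             F             
F | F | F | T |             T             
F | F | F | F |             F             
The formula is true on 6 of the 16 rows.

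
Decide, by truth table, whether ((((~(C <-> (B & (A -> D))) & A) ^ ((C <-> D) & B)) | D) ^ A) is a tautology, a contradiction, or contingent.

A  B  C  D  |  (A -> D)  (B & (A -> D))  (C <-> (B & (A -> D)))  ~(C <-> (B & (A -> D)))  (C <-> D)  ((C <-> D) & B)  φ
F  F  F  F  |     T            F                   T                        F                 T             F         F
F  F  F  T  |     T            F                   T                        F                 F             F         T
F  F  T  F  |     T            F                   F                        T                 F             F         F
F  F  T  T  |     T            F                   F                        T                 T             F         T
F  T  F  F  |     T            T                   F                        T                 T             T         T
F  T  F  T  |     T            T                   F                        T                 F             F         T
F  T  T  F  |     T            T                   T                        F                 F             F         F
F  T  T  T  |     T            T                   T                        F                 T             T         T
T  F  F  F  |     F            F                   T                        F                 T             F         T
T  F  F  T  |     T            F                   T                        F                 F             F         F
T  F  T  F  |     F            F                   F                        T                 F             F         F
T  F  T  T  |     T            F                   F                        T                 T             F         F
T  T  F  F  |     F            F                   T                        F                 T             T         F
T  T  F  T  |     T            T                   F                        T                 F             F         F
T  T  T  F  |     F            F                   F                        T                 F             F         F
T  T  T  T  |     T            T                   T                        F                 T             T         F
6 of 16 rows are T, so the formula is contingent.

contingent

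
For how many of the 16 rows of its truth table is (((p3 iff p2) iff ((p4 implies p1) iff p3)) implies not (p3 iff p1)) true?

12

  p1  |   p2  |   p3  |   p4  |   φ  
----- | ----- | ----- | ----- | -----
 True |  True |  True |  True | False
 True |  True |  True | False | False
 True |  True | False |  True |  True
 True |  True | False | False |  True
 True | False |  True |  True |  True
 True | False |  True | False |  True
 True | False | False |  True |  True
 True | False | False | False |  True
False |  True |  True |  True |  True
False |  True |  True | False |  True
False |  True | False |  True |  True
False |  True | False | False | False
False | False |  True |  True |  True
False | False |  True | False |  True
False | False | False |  True | False
False | False | False | False |  True
The formula is true on 12 of the 16 rows.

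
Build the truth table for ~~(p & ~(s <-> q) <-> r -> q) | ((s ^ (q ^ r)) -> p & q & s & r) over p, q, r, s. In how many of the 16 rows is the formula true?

p | q | r | s | (s <-> q) | ~(s <-> q) | (p & ~(s <-> q)) | (r -> q) | (q ^ r) | (s ^ (q ^ r)) | (p & q & s & r) | φ
- | - | - | - | --------- | ---------- | ---------------- | -------- | ------- | ------------- | --------------- | -
1 | 1 | 1 | 1 |     1     |     0      |        0         |    1     |    0    |       1       |        1        | 1
1 | 1 | 1 | 0 |     0     |     1      |        1         |    1     |    0    |       0       |        0        | 1
1 | 1 | 0 | 1 |     1     |     0      |        0         |    1     |    1    |       0       |        0        | 1
1 | 1 | 0 | 0 |     0     |     1      |        1         |    1     |    1    |       1       |        0        | 1
1 | 0 | 1 | 1 |     0     |     1      |        1         |    0     |    1    |       0       |        0        | 1
1 | 0 | 1 | 0 |     1     |     0      |        0         |    0     |    1    |       1       |        0        | 1
1 | 0 | 0 | 1 |     0     |     1      |        1         |    1     |    0    |       1       |        0        | 1
1 | 0 | 0 | 0 |     1     |     0      |        0         |    1     |    0    |       0       |        0        | 1
0 | 1 | 1 | 1 |     1     |     0      |        0         |    1     |    0    |       1       |        0        | 0
0 | 1 | 1 | 0 |     0     |     1      |        0         |    1     |    0    |       0       |        0        | 1
0 | 1 | 0 | 1 |     1     |     0      |        0         |    1     |    1    |       0       |        0        | 1
0 | 1 | 0 | 0 |     0     |     1      |        0         |    1     |    1    |       1       |        0        | 0
0 | 0 | 1 | 1 |     0     |     1      |        0         |    0     |    1    |       0       |        0        | 1
0 | 0 | 1 | 0 |     1     |     0      |        0         |    0     |    1    |       1       |        0        | 1
0 | 0 | 0 | 1 |     0     |     1      |        0         |    1     |    0    |       1       |        0        | 0
0 | 0 | 0 | 0 |     1     |     0      |        0         |    1     |    0    |       0       |        0        | 1
The formula is true on 13 of the 16 rows.

13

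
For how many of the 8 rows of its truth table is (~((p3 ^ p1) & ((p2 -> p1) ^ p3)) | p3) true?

p1 | p2 | p3 | φ
-- | -- | -- | -
0  | 0  | 0  | 1
0  | 0  | 1  | 1
0  | 1  | 0  | 1
0  | 1  | 1  | 1
1  | 0  | 0  | 0
1  | 0  | 1  | 1
1  | 1  | 0  | 0
1  | 1  | 1  | 1
The formula is true on 6 of the 8 rows.

6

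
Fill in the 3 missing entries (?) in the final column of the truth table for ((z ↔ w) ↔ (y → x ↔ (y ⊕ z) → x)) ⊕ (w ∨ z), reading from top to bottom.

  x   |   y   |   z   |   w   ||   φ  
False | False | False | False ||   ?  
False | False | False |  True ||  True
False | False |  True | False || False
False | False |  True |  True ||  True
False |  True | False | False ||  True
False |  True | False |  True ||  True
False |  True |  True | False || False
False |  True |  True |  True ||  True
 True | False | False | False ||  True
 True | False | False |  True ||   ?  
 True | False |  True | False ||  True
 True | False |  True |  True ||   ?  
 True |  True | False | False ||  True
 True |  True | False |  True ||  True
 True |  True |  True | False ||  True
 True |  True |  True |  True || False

True, True, False

Row x=False, y=False, z=False, w=False: ((z ↔ w) ↔ (y → x ↔ (y ⊕ z) → x)) = True, (w ∨ z) = False, so the formula = True.
Row x=True, y=False, z=False, w=True: ((z ↔ w) ↔ (y → x ↔ (y ⊕ z) → x)) = False, (w ∨ z) = True, so the formula = True.
Row x=True, y=False, z=True, w=True: ((z ↔ w) ↔ (y → x ↔ (y ⊕ z) → x)) = True, (w ∨ z) = True, so the formula = False.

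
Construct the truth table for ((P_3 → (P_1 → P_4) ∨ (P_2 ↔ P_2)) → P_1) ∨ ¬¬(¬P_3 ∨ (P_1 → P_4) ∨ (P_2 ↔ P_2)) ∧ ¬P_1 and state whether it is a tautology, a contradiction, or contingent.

tautology

P_1 | P_2 | P_3 | P_4 | (P_1 → P_4) | (P_2 ↔ P_2) | ((P_1 → P_4) ∨ (P_2 ↔ P_2)) | ¬P_3 | ¬P_1 | φ
--- | --- | --- | --- | ----------- | ----------- | --------------------------- | ---- | ---- | -
 T  |  T  |  T  |  T  |      T      |      T      |              T              |  F   |  F   | T
 T  |  T  |  T  |  F  |      F      |      T      |              T              |  F   |  F   | T
 T  |  T  |  F  |  T  |      T      |      T      |              T              |  T   |  F   | T
 T  |  T  |  F  |  F  |      F      |      T      |              T              |  T   |  F   | T
 T  |  F  |  T  |  T  |      T      |      T      |              T              |  F   |  F   | T
 T  |  F  |  T  |  F  |      F      |      T      |              T              |  F   |  F   | T
 T  |  F  |  F  |  T  |      T      |      T      |              T              |  T   |  F   | T
 T  |  F  |  F  |  F  |      F      |      T      |              T              |  T   |  F   | T
 F  |  T  |  T  |  T  |      T      |      T      |              T              |  F   |  T   | T
 F  |  T  |  T  |  F  |      T      |      T      |              T              |  F   |  T   | T
 F  |  T  |  F  |  T  |      T      |      T      |              T              |  T   |  T   | T
 F  |  T  |  F  |  F  |      T      |      T      |              T              |  T   |  T   | T
 F  |  F  |  T  |  T  |      T      |      T      |              T              |  F   |  T   | T
 F  |  F  |  T  |  F  |      T      |      T      |              T              |  F   |  T   | T
 F  |  F  |  F  |  T  |      T      |      T      |              T              |  T   |  T   | T
 F  |  F  |  F  |  F  |      T      |      T      |              T              |  T   |  T   | T
Every row is T, so the formula is a tautology.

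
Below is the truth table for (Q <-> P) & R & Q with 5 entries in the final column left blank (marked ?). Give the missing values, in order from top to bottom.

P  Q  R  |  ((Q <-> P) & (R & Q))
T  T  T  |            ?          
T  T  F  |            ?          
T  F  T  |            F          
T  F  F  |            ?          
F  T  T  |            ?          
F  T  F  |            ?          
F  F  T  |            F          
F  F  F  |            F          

T, F, F, F, F

Row P=T, Q=T, R=T: (Q <-> P) = T, (R & Q) = T, so ((Q <-> P) & (R & Q)) = T.
Row P=T, Q=T, R=F: (Q <-> P) = T, (R & Q) = F, so ((Q <-> P) & (R & Q)) = F.
Row P=T, Q=F, R=F: (Q <-> P) = F, (R & Q) = F, so ((Q <-> P) & (R & Q)) = F.
Row P=F, Q=T, R=T: (Q <-> P) = F, (R & Q) = T, so ((Q <-> P) & (R & Q)) = F.
Row P=F, Q=T, R=F: (Q <-> P) = F, (R & Q) = F, so ((Q <-> P) & (R & Q)) = F.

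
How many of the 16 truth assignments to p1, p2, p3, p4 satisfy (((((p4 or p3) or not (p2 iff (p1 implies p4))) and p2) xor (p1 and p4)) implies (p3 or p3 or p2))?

p1 | p2 | p3 | p4 || φ
0  | 0  | 0  | 0  || 1
0  | 0  | 0  | 1  || 1
0  | 0  | 1  | 0  || 1
0  | 0  | 1  | 1  || 1
0  | 1  | 0  | 0  || 1
0  | 1  | 0  | 1  || 1
0  | 1  | 1  | 0  || 1
0  | 1  | 1  | 1  || 1
1  | 0  | 0  | 0  || 1
1  | 0  | 0  | 1  || 0
1  | 0  | 1  | 0  || 1
1  | 0  | 1  | 1  || 1
1  | 1  | 0  | 0  || 1
1  | 1  | 0  | 1  || 1
1  | 1  | 1  | 0  || 1
1  | 1  | 1  | 1  || 1
The formula is true on 15 of the 16 rows.

15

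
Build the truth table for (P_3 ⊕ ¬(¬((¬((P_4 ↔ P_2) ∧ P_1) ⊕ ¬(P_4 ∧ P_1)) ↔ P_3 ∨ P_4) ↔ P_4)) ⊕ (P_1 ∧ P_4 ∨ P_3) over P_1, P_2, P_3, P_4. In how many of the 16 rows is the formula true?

P_1 | P_2 | P_3 | P_4 || (P_4 ↔ P_2) | ((P_4 ↔ P_2) ∧ P_1) | ¬((P_4 ↔ P_2) ∧ P_1) | (P_4 ∧ P_1) | ¬(P_4 ∧ P_1) | (P_3 ∨ P_4) | (P_1 ∧ P_4) | ((P_1 ∧ P_4) ∨ P_3) | φ
 1  |  1  |  1  |  1  ||      1      |          1          |          0           |      1      |      0       |      1      |      1      |          1          | 0
 1  |  1  |  1  |  0  ||      0      |          0          |          1           |      0      |      1       |      1      |      0      |          1          | 1
 1  |  1  |  0  |  1  ||      1      |          1          |          0           |      1      |      0       |      1      |      1      |          1          | 1
 1  |  1  |  0  |  0  ||      0      |          0          |          1           |      0      |      1       |      0      |      0      |          0          | 0
 1  |  0  |  1  |  1  ||      0      |          0          |          1           |      1      |      0       |      1      |      1      |          1          | 1
 1  |  0  |  1  |  0  ||      1      |          1          |          0           |      0      |      1       |      1      |      0      |          1          | 0
 1  |  0  |  0  |  1  ||      0      |          0          |          1           |      1      |      0       |      1      |      1      |          1          | 0
 1  |  0  |  0  |  0  ||      1      |          1          |          0           |      0      |      1       |      0      |      0      |          0          | 1
 0  |  1  |  1  |  1  ||      1      |          0          |          1           |      0      |      1       |      1      |      0      |          1          | 0
 0  |  1  |  1  |  0  ||      0      |          0          |          1           |      0      |      1       |      1      |      0      |          1          | 1
 0  |  1  |  0  |  1  ||      1      |          0          |          1           |      0      |      1       |      1      |      0      |          0          | 0
 0  |  1  |  0  |  0  ||      0      |          0          |          1           |      0      |      1       |      0      |      0      |          0          | 0
 0  |  0  |  1  |  1  ||      0      |          0          |          1           |      0      |      1       |      1      |      0      |          1          | 0
 0  |  0  |  1  |  0  ||      1      |          0          |          1           |      0      |      1       |      1      |      0      |          1          | 1
 0  |  0  |  0  |  1  ||      0      |          0          |          1           |      0      |      1       |      1      |      0      |          0          | 0
 0  |  0  |  0  |  0  ||      1      |          0          |          1           |      0      |      1       |      0      |      0      |          0          | 0
The formula is true on 6 of the 16 rows.

6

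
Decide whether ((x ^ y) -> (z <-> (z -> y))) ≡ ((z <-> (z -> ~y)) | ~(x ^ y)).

not equivalent

x | y | z | φ | ψ
- | - | - | - | -
1 | 1 | 1 | 1 | 1
1 | 1 | 0 | 1 | 1
1 | 0 | 1 | 0 | 1
1 | 0 | 0 | 0 | 0
0 | 1 | 1 | 1 | 0
0 | 1 | 0 | 0 | 0
0 | 0 | 1 | 1 | 1
0 | 0 | 0 | 1 | 1
The columns differ at x=1, y=0, z=1 (φ=0, ψ=1), so they are not equivalent.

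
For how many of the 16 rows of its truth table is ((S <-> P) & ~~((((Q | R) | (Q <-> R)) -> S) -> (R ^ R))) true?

  P      Q      R      S       (S <-> P)  (Q | R)  (Q <-> R)  ((Q | R) | (Q <-> R))  (((Q | R) | (Q <-> R)) -> S)  (R ^ R)    φ  
 True   True   True   True        True      True      True             True                      True               False   False
 True   True   True  False       False      True      True             True                     False               False   False
 True   True  False   True        True      True     False             True                      True               False   False
 True   True  False  False       False      True     False             True                     False               False   False
 True  False   True   True        True      True     False             True                      True               False   False
 True  False   True  False       False      True     False             True                     False               False   False
 True  False  False   True        True     False      True             True                      True               False   False
 True  False  False  False       False     False      True             True                     False               False   False
False   True   True   True       False      True      True             True                      True               False   False
False   True   True  False        True      True      True             True                     False               False    True
False   True  False   True       False      True     False             True                      True               False   False
False   True  False  False        True      True     False             True                     False               False    True
False  False   True   True       False      True     False             True                      True               False   False
False  False   True  False        True      True     False             True                     False               False    True
False  False  False   True       False     False      True             True                      True               False   False
False  False  False  False        True     False      True             True                     False               False    True
The formula is true on 4 of the 16 rows.

4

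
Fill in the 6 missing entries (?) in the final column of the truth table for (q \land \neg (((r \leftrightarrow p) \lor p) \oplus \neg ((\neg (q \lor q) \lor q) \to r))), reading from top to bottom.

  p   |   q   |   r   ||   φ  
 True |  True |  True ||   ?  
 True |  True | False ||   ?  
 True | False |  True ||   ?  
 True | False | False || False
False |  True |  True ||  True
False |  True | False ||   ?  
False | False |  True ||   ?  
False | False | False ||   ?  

False, True, False, True, False, False

Row p=True, q=True, r=True: \neg (((r \leftrightarrow p) \lor p) \oplus \neg ((\neg (q \lor q) \lor q) \to r)) = False, so the formula = False.
Row p=True, q=True, r=False: \neg (((r \leftrightarrow p) \lor p) \oplus \neg ((\neg (q \lor q) \lor q) \to r)) = True, so the formula = True.
Row p=True, q=False, r=True: \neg (((r \leftrightarrow p) \lor p) \oplus \neg ((\neg (q \lor q) \lor q) \to r)) = False, so the formula = False.
Row p=False, q=True, r=False: \neg (((r \leftrightarrow p) \lor p) \oplus \neg ((\neg (q \lor q) \lor q) \to r)) = True, so the formula = True.
Row p=False, q=False, r=True: \neg (((r \leftrightarrow p) \lor p) \oplus \neg ((\neg (q \lor q) \lor q) \to r)) = True, so the formula = False.
Row p=False, q=False, r=False: \neg (((r \leftrightarrow p) \lor p) \oplus \neg ((\neg (q \lor q) \lor q) \to r)) = True, so the formula = False.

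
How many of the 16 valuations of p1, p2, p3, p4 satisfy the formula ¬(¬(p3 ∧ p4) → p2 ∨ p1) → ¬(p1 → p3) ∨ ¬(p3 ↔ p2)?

p1  p2  p3  p4  |  (p3 ∧ p4)  ¬(p3 ∧ p4)  (p2 ∨ p1)  (¬(p3 ∧ p4) → (p2 ∨ p1))  ¬(¬(p3 ∧ p4) → (p2 ∨ p1))  (p1 → p3)  ¬(p1 → p3)  (p3 ↔ p2)  ¬(p3 ↔ p2)  (¬(p1 → p3) ∨ ¬(p3 ↔ p2))  φ
0   0   0   0   |      0          1           0                 0                          1                  1          0           1          0                   0              0
0   0   0   1   |      0          1           0                 0                          1                  1          0           1          0                   0              0
0   0   1   0   |      0          1           0                 0                          1                  1          0           0          1                   1              1
0   0   1   1   |      1          0           0                 1                          0                  1          0           0          1                   1              1
0   1   0   0   |      0          1           1                 1                          0                  1          0           0          1                   1              1
0   1   0   1   |      0          1           1                 1                          0                  1          0           0          1                   1              1
0   1   1   0   |      0          1           1                 1                          0                  1          0           1          0                   0              1
0   1   1   1   |      1          0           1                 1                          0                  1          0           1          0                   0              1
1   0   0   0   |      0          1           1                 1                          0                  0          1           1          0                   1              1
1   0   0   1   |      0          1           1                 1                          0                  0          1           1          0                   1              1
1   0   1   0   |      0          1           1                 1                          0                  1          0           0          1                   1              1
1   0   1   1   |      1          0           1                 1                          0                  1          0           0          1                   1              1
1   1   0   0   |      0          1           1                 1                          0                  0          1           0          1                   1              1
1   1   0   1   |      0          1           1                 1                          0                  0          1           0          1                   1              1
1   1   1   0   |      0          1           1                 1                          0                  1          0           1          0                   0              1
1   1   1   1   |      1          0           1                 1                          0                  1          0           1          0                   0              1
The formula is true on 14 of the 16 rows.

14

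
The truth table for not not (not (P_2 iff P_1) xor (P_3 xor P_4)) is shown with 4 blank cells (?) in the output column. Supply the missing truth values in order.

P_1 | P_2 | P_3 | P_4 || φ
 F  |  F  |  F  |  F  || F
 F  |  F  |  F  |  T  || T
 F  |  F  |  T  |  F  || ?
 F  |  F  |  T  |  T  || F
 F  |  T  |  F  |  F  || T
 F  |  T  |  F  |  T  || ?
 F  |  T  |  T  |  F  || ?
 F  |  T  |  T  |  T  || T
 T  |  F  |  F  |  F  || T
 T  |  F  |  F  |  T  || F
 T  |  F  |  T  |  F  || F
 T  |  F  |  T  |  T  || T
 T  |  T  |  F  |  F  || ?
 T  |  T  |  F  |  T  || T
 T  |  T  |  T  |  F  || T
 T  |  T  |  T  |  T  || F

Row P_1=F, P_2=F, P_3=T, P_4=F: (not (P_2 iff P_1) xor (P_3 xor P_4)) = T, not (not (P_2 iff P_1) xor (P_3 xor P_4)) = F, so the formula = T.
Row P_1=F, P_2=T, P_3=F, P_4=T: (not (P_2 iff P_1) xor (P_3 xor P_4)) = F, not (not (P_2 iff P_1) xor (P_3 xor P_4)) = T, so the formula = F.
Row P_1=F, P_2=T, P_3=T, P_4=F: (not (P_2 iff P_1) xor (P_3 xor P_4)) = F, not (not (P_2 iff P_1) xor (P_3 xor P_4)) = T, so the formula = F.
Row P_1=T, P_2=T, P_3=F, P_4=F: (not (P_2 iff P_1) xor (P_3 xor P_4)) = F, not (not (P_2 iff P_1) xor (P_3 xor P_4)) = T, so the formula = F.

T, F, F, F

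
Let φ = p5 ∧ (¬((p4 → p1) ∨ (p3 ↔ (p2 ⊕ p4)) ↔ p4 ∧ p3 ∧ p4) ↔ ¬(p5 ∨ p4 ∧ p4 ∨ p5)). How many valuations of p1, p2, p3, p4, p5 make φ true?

4

p1  p2  p3  p4  p5  |  φ
T   T   T   T   T   |  T
T   T   T   T   F   |  F
T   T   T   F   T   |  F
T   T   T   F   F   |  F
T   T   F   T   T   |  F
T   T   F   T   F   |  F
T   T   F   F   T   |  F
T   T   F   F   F   |  F
T   F   T   T   T   |  T
T   F   T   T   F   |  F
T   F   T   F   T   |  F
T   F   T   F   F   |  F
T   F   F   T   T   |  F
T   F   F   T   F   |  F
T   F   F   F   T   |  F
T   F   F   F   F   |  F
F   T   T   T   T   |  F
F   T   T   T   F   |  F
F   T   T   F   T   |  F
F   T   T   F   F   |  F
F   T   F   T   T   |  F
F   T   F   T   F   |  F
F   T   F   F   T   |  F
F   T   F   F   F   |  F
F   F   T   T   T   |  T
F   F   T   T   F   |  F
F   F   T   F   T   |  F
F   F   T   F   F   |  F
F   F   F   T   T   |  T
F   F   F   T   F   |  F
F   F   F   F   T   |  F
F   F   F   F   F   |  F
The formula is true on 4 of the 32 rows.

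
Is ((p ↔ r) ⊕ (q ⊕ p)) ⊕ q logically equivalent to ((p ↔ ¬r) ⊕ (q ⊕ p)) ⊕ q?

not equivalent

p | q | r || φ | ψ
T | T | T || F | T
T | T | F || T | F
T | F | T || F | T
T | F | F || T | F
F | T | T || F | T
F | T | F || T | F
F | F | T || F | T
F | F | F || T | F
The columns differ at p=T, q=T, r=T (φ=F, ψ=T), so they are not equivalent.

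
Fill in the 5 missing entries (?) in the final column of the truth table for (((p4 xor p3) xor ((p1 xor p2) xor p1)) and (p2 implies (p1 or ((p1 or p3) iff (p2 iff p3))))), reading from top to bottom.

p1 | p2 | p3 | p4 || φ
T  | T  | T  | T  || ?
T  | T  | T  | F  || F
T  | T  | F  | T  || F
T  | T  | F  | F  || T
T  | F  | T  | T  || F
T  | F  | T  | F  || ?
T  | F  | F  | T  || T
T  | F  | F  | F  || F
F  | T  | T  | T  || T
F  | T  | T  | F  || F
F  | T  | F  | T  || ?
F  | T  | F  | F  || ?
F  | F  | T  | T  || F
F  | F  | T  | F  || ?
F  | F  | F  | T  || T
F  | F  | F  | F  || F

T, T, F, T, T

Row p1=T, p2=T, p3=T, p4=T: ((p4 xor p3) xor ((p1 xor p2) xor p1)) = T, (p2 implies (p1 or ((p1 or p3) iff (p2 iff p3)))) = T, so the formula = T.
Row p1=T, p2=F, p3=T, p4=F: ((p4 xor p3) xor ((p1 xor p2) xor p1)) = T, (p2 implies (p1 or ((p1 or p3) iff (p2 iff p3)))) = T, so the formula = T.
Row p1=F, p2=T, p3=F, p4=T: ((p4 xor p3) xor ((p1 xor p2) xor p1)) = F, (p2 implies (p1 or ((p1 or p3) iff (p2 iff p3)))) = T, so the formula = F.
Row p1=F, p2=T, p3=F, p4=F: ((p4 xor p3) xor ((p1 xor p2) xor p1)) = T, (p2 implies (p1 or ((p1 or p3) iff (p2 iff p3)))) = T, so the formula = T.
Row p1=F, p2=F, p3=T, p4=F: ((p4 xor p3) xor ((p1 xor p2) xor p1)) = T, (p2 implies (p1 or ((p1 or p3) iff (p2 iff p3)))) = T, so the formula = T.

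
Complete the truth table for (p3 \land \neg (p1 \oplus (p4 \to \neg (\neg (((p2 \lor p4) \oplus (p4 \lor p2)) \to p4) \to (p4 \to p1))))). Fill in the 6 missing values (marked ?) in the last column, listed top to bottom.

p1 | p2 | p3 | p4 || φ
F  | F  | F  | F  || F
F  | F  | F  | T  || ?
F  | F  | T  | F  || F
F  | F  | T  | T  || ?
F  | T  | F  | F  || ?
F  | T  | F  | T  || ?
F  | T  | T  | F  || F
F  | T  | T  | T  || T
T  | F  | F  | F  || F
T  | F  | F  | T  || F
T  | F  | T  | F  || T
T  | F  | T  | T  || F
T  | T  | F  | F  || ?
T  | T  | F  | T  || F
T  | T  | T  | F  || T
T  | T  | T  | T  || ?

Row p1=F, p2=F, p3=F, p4=T: \neg (p1 \oplus (p4 \to \neg (\neg (((p2 \lor p4) \oplus (p4 \lor p2)) \to p4) \to (p4 \to p1)))) = T, so the formula = F.
Row p1=F, p2=F, p3=T, p4=T: \neg (p1 \oplus (p4 \to \neg (\neg (((p2 \lor p4) \oplus (p4 \lor p2)) \to p4) \to (p4 \to p1)))) = T, so the formula = T.
Row p1=F, p2=T, p3=F, p4=F: \neg (p1 \oplus (p4 \to \neg (\neg (((p2 \lor p4) \oplus (p4 \lor p2)) \to p4) \to (p4 \to p1)))) = F, so the formula = F.
Row p1=F, p2=T, p3=F, p4=T: \neg (p1 \oplus (p4 \to \neg (\neg (((p2 \lor p4) \oplus (p4 \lor p2)) \to p4) \to (p4 \to p1)))) = T, so the formula = F.
Row p1=T, p2=T, p3=F, p4=F: \neg (p1 \oplus (p4 \to \neg (\neg (((p2 \lor p4) \oplus (p4 \lor p2)) \to p4) \to (p4 \to p1)))) = T, so the formula = F.
Row p1=T, p2=T, p3=T, p4=T: \neg (p1 \oplus (p4 \to \neg (\neg (((p2 \lor p4) \oplus (p4 \lor p2)) \to p4) \to (p4 \to p1)))) = F, so the formula = F.

F, T, F, F, F, F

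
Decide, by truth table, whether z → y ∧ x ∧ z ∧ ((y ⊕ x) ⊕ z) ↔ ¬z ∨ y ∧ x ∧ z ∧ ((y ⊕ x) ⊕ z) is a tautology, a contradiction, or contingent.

tautology

x | y | z || (y ⊕ x) | ((y ⊕ x) ⊕ z) | (z ∧ ((y ⊕ x) ⊕ z)) | ¬z | φ
1 | 1 | 1 ||    0    |       1       |          1          | 0  | 1
1 | 1 | 0 ||    0    |       0       |          0          | 1  | 1
1 | 0 | 1 ||    1    |       0       |          0          | 0  | 1
1 | 0 | 0 ||    1    |       1       |          0          | 1  | 1
0 | 1 | 1 ||    1    |       0       |          0          | 0  | 1
0 | 1 | 0 ||    1    |       1       |          0          | 1  | 1
0 | 0 | 1 ||    0    |       1       |          1          | 0  | 1
0 | 0 | 0 ||    0    |       0       |          0          | 1  | 1
Every row is 1, so the formula is a tautology.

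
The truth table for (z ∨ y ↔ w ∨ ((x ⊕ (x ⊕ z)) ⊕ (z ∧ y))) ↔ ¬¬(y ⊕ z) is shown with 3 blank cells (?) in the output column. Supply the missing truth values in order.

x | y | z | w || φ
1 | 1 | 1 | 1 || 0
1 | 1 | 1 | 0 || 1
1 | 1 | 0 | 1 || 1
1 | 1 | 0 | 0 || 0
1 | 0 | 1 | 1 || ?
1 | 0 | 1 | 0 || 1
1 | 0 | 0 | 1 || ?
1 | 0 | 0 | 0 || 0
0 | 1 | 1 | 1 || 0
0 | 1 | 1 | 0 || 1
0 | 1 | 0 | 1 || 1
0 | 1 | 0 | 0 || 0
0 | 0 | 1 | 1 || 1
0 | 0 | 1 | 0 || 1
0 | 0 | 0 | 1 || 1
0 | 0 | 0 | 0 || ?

1, 1, 0

Row x=1, y=0, z=1, w=1: (z ∨ y ↔ w ∨ ((x ⊕ (x ⊕ z)) ⊕ (z ∧ y))) = 1, ¬¬(y ⊕ z) = 1, so the formula = 1.
Row x=1, y=0, z=0, w=1: (z ∨ y ↔ w ∨ ((x ⊕ (x ⊕ z)) ⊕ (z ∧ y))) = 0, ¬¬(y ⊕ z) = 0, so the formula = 1.
Row x=0, y=0, z=0, w=0: (z ∨ y ↔ w ∨ ((x ⊕ (x ⊕ z)) ⊕ (z ∧ y))) = 1, ¬¬(y ⊕ z) = 0, so the formula = 0.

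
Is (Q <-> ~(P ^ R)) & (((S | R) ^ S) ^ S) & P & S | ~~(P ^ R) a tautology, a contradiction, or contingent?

contingent

P | Q | R | S | φ
- | - | - | - | -
F | F | F | F | F
F | F | F | T | F
F | F | T | F | T
F | F | T | T | T
F | T | F | F | F
F | T | F | T | F
F | T | T | F | T
F | T | T | T | T
T | F | F | F | T
T | F | F | T | T
T | F | T | F | F
T | F | T | T | F
T | T | F | F | T
T | T | F | T | T
T | T | T | F | F
T | T | T | T | T
9 of 16 rows are T, so the formula is contingent.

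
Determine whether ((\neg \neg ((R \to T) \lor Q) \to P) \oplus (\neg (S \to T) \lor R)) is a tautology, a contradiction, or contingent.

contingent

P | Q | R | S | T || φ
0 | 0 | 0 | 0 | 0 || 0
0 | 0 | 0 | 0 | 1 || 0
0 | 0 | 0 | 1 | 0 || 1
0 | 0 | 0 | 1 | 1 || 0
0 | 0 | 1 | 0 | 0 || 0
0 | 0 | 1 | 0 | 1 || 1
0 | 0 | 1 | 1 | 0 || 0
0 | 0 | 1 | 1 | 1 || 1
0 | 1 | 0 | 0 | 0 || 0
0 | 1 | 0 | 0 | 1 || 0
0 | 1 | 0 | 1 | 0 || 1
0 | 1 | 0 | 1 | 1 || 0
0 | 1 | 1 | 0 | 0 || 1
0 | 1 | 1 | 0 | 1 || 1
0 | 1 | 1 | 1 | 0 || 1
0 | 1 | 1 | 1 | 1 || 1
1 | 0 | 0 | 0 | 0 || 1
1 | 0 | 0 | 0 | 1 || 1
1 | 0 | 0 | 1 | 0 || 0
1 | 0 | 0 | 1 | 1 || 1
1 | 0 | 1 | 0 | 0 || 0
1 | 0 | 1 | 0 | 1 || 0
1 | 0 | 1 | 1 | 0 || 0
1 | 0 | 1 | 1 | 1 || 0
1 | 1 | 0 | 0 | 0 || 1
1 | 1 | 0 | 0 | 1 || 1
1 | 1 | 0 | 1 | 0 || 0
1 | 1 | 0 | 1 | 1 || 1
1 | 1 | 1 | 0 | 0 || 0
1 | 1 | 1 | 0 | 1 || 0
1 | 1 | 1 | 1 | 0 || 0
1 | 1 | 1 | 1 | 1 || 0
14 of 32 rows are 1, so the formula is contingent.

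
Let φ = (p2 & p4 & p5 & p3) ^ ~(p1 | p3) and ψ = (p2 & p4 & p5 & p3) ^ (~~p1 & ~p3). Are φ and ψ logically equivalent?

not equivalent

  p1  |   p2  |   p3  |   p4  |   p5  |   φ   |   ψ  
----- | ----- | ----- | ----- | ----- | ----- | -----
 True |  True |  True |  True |  True |  True |  True
 True |  True |  True |  True | False | False | False
 True |  True |  True | False |  True | False | False
 True |  True |  True | False | False | False | False
 True |  True | False |  True |  True | False |  True
 True |  True | False |  True | False | False |  True
 True |  True | False | False |  True | False |  True
 True |  True | False | False | False | False |  True
 True | False |  True |  True |  True | False | False
 True | False |  True |  True | False | False | False
 True | False |  True | False |  True | False | False
 True | False |  True | False | False | False | False
 True | False | False |  True |  True | False |  True
 True | False | False |  True | False | False |  True
 True | False | False | False |  True | False |  True
 True | False | False | False | False | False |  True
False |  True |  True |  True |  True |  True |  True
False |  True |  True |  True | False | False | False
False |  True |  True | False |  True | False | False
False |  True |  True | False | False | False | False
False |  True | False |  True |  True |  True | False
False |  True | False |  True | False |  True | False
False |  True | False | False |  True |  True | False
False |  True | False | False | False |  True | False
False | False |  True |  True |  True | False | False
False | False |  True |  True | False | False | False
False | False |  True | False |  True | False | False
False | False |  True | False | False | False | False
False | False | False |  True |  True |  True | False
False | False | False |  True | False |  True | False
False | False | False | False |  True |  True | False
False | False | False | False | False |  True | False
The columns differ at p1=True, p2=True, p3=False, p4=True, p5=True (φ=False, ψ=True), so they are not equivalent.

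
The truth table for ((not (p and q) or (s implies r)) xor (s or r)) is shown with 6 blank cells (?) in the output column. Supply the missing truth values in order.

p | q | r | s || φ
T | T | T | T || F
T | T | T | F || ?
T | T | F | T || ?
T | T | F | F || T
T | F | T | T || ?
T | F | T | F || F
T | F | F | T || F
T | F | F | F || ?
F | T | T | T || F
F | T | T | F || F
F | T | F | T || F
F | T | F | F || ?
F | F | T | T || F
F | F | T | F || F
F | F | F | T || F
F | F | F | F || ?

Row p=T, q=T, r=T, s=F: (not (p and q) or (s implies r)) = T, (s or r) = T, so the formula = F.
Row p=T, q=T, r=F, s=T: (not (p and q) or (s implies r)) = F, (s or r) = T, so the formula = T.
Row p=T, q=F, r=T, s=T: (not (p and q) or (s implies r)) = T, (s or r) = T, so the formula = F.
Row p=T, q=F, r=F, s=F: (not (p and q) or (s implies r)) = T, (s or r) = F, so the formula = T.
Row p=F, q=T, r=F, s=F: (not (p and q) or (s implies r)) = T, (s or r) = F, so the formula = T.
Row p=F, q=F, r=F, s=F: (not (p and q) or (s implies r)) = T, (s or r) = F, so the formula = T.

F, T, F, T, T, T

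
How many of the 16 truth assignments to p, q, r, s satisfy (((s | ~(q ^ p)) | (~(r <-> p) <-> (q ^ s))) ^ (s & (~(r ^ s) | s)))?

p  q  r  s     (q ^ p)  ~(q ^ p)  (s | ~(q ^ p))  (r <-> p)  ~(r <-> p)  (q ^ s)  (~(r <-> p) <-> (q ^ s))  (r ^ s)  ~(r ^ s)  (~(r ^ s) | s)  (s & (~(r ^ s) | s))  φ
F  F  F  F        F        T            T             T          F          F                T                 F        T            T                  F            T
F  F  F  T        F        T            T             T          F          T                F                 T        F            T                  T            F
F  F  T  F        F        T            T             F          T          F                F                 T        F            F                  F            T
F  F  T  T        F        T            T             F          T          T                T                 F        T            T                  T            F
F  T  F  F        T        F            F             T          F          T                F                 F        T            T                  F            F
F  T  F  T        T        F            T             T          F          F                T                 T        F            T                  T            F
F  T  T  F        T        F            F             F          T          T                T                 T        F            F                  F            T
F  T  T  T        T        F            T             F          T          F                F                 F        T            T                  T            F
T  F  F  F        T        F            F             F          T          F                F                 F        T            T                  F            F
T  F  F  T        T        F            T             F          T          T                T                 T        F            T                  T            F
T  F  T  F        T        F            F             T          F          F                T                 T        F            F                  F            T
T  F  T  T        T        F            T             T          F          T                F                 F        T            T                  T            F
T  T  F  F        F        T            T             F          T          T                T                 F        T            T                  F            T
T  T  F  T        F        T            T             F          T          F                F                 T        F            T                  T            F
T  T  T  F        F        T            T             T          F          T                F                 T        F            F                  F            T
T  T  T  T        F        T            T             T          F          F                T                 F        T            T                  T            F
The formula is true on 6 of the 16 rows.

6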